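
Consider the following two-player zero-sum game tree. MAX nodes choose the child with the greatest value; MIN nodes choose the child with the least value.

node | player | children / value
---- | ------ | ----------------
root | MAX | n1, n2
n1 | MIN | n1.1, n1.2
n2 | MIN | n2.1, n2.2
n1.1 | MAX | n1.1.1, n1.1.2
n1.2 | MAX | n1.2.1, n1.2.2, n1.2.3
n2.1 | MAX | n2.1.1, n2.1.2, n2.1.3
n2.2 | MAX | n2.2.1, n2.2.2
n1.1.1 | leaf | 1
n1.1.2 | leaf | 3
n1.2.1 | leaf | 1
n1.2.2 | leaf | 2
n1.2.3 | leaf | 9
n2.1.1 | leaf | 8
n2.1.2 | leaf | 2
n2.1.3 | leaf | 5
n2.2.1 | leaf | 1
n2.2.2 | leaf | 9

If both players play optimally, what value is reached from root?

n1.1 (MAX): max(1, 3) = 3
n1.2 (MAX): max(1, 2, 9) = 9
n1 (MIN): min(3, 9) = 3
n2.1 (MAX): max(8, 2, 5) = 8
n2.2 (MAX): max(1, 9) = 9
n2 (MIN): min(8, 9) = 8
root (MAX): max(3, 8) = 8

8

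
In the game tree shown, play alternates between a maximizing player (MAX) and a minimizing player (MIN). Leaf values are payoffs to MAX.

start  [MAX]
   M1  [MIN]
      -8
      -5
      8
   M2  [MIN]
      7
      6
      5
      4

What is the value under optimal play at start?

M1 (MIN): min(-8, -5, 8) = -8
M2 (MIN): min(7, 6, 5, 4) = 4
start (MAX): max(-8, 4) = 4

4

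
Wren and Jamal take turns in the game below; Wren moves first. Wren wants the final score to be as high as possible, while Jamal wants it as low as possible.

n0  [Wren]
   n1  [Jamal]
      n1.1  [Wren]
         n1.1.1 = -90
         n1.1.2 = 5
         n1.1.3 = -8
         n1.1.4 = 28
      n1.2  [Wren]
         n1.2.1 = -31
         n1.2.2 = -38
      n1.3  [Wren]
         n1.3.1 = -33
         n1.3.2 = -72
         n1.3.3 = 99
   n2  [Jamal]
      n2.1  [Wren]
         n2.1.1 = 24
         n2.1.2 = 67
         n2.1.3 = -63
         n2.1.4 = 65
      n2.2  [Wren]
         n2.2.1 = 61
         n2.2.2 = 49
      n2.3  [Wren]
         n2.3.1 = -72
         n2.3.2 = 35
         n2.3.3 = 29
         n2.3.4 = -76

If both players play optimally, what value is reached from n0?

35

n1.1 (Wren): max(-90, 5, -8, 28) = 28
n1.2 (Wren): max(-31, -38) = -31
n1.3 (Wren): max(-33, -72, 99) = 99
n1 (Jamal): min(28, -31, 99) = -31
n2.1 (Wren): max(24, 67, -63, 65) = 67
n2.2 (Wren): max(61, 49) = 61
n2.3 (Wren): max(-72, 35, 29, -76) = 35
n2 (Jamal): min(67, 61, 35) = 35
n0 (Wren): max(-31, 35) = 35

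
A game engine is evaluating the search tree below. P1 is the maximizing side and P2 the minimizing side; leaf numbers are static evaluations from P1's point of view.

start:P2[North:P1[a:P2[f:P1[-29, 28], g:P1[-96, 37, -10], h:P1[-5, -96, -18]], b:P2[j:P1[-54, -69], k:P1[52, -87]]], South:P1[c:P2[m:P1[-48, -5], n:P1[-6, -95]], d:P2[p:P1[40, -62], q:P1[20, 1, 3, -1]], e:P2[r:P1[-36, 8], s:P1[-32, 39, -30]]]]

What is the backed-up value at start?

f (P1): max(-29, 28) = 28
g (P1): max(-96, 37, -10) = 37
h (P1): max(-5, -96, -18) = -5
a (P2): min(28, 37, -5) = -5
j (P1): max(-54, -69) = -54
k (P1): max(52, -87) = 52
b (P2): min(-54, 52) = -54
North (P1): max(-5, -54) = -5
m (P1): max(-48, -5) = -5
n (P1): max(-6, -95) = -6
c (P2): min(-5, -6) = -6
p (P1): max(40, -62) = 40
q (P1): max(20, 1, 3, -1) = 20
d (P2): min(40, 20) = 20
r (P1): max(-36, 8) = 8
s (P1): max(-32, 39, -30) = 39
e (P2): min(8, 39) = 8
South (P1): max(-6, 20, 8) = 20
start (P2): min(-5, 20) = -5

-5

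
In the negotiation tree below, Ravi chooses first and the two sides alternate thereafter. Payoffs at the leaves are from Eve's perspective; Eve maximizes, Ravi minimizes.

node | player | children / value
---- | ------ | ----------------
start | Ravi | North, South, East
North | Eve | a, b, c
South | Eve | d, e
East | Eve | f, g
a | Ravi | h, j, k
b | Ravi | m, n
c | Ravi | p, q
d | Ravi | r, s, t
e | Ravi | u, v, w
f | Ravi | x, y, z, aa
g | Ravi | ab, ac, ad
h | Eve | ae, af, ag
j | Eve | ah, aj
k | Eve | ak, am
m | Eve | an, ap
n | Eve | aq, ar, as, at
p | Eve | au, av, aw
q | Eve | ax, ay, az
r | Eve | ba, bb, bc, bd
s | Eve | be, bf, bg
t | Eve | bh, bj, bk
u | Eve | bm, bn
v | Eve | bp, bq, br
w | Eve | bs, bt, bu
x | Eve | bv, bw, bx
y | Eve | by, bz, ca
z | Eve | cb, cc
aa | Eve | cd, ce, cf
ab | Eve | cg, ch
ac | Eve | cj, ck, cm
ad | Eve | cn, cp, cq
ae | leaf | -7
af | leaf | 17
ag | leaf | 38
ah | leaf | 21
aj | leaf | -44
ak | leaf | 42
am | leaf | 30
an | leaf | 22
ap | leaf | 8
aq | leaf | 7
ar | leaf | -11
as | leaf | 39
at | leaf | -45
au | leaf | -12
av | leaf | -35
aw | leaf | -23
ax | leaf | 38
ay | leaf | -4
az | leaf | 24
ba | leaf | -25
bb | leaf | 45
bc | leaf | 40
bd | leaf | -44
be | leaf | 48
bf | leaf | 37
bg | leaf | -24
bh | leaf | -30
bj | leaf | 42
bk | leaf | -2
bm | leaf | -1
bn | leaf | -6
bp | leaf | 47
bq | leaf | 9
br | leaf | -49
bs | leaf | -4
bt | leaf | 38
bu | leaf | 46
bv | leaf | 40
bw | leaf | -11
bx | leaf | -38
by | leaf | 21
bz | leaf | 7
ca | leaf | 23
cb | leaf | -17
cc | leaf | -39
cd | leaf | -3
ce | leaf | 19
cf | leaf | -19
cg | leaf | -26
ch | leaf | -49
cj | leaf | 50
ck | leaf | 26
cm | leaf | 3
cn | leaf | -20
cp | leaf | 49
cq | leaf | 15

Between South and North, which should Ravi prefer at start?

r (Eve): max(-25, 45, 40, -44) = 45
s (Eve): max(48, 37, -24) = 48
t (Eve): max(-30, 42, -2) = 42
d (Ravi): min(45, 48, 42) = 42
u (Eve): max(-1, -6) = -1
v (Eve): max(47, 9, -49) = 47
w (Eve): max(-4, 38, 46) = 46
e (Ravi): min(-1, 47, 46) = -1
South (Eve): max(42, -1) = 42
h (Eve): max(-7, 17, 38) = 38
j (Eve): max(21, -44) = 21
k (Eve): max(42, 30) = 42
a (Ravi): min(38, 21, 42) = 21
m (Eve): max(22, 8) = 22
n (Eve): max(7, -11, 39, -45) = 39
b (Ravi): min(22, 39) = 22
p (Eve): max(-12, -35, -23) = -12
q (Eve): max(38, -4, 24) = 38
c (Ravi): min(-12, 38) = -12
North (Eve): max(21, 22, -12) = 22
Ravi prefers the lower value; South=42, North=22. North is better since 22 < 42.

North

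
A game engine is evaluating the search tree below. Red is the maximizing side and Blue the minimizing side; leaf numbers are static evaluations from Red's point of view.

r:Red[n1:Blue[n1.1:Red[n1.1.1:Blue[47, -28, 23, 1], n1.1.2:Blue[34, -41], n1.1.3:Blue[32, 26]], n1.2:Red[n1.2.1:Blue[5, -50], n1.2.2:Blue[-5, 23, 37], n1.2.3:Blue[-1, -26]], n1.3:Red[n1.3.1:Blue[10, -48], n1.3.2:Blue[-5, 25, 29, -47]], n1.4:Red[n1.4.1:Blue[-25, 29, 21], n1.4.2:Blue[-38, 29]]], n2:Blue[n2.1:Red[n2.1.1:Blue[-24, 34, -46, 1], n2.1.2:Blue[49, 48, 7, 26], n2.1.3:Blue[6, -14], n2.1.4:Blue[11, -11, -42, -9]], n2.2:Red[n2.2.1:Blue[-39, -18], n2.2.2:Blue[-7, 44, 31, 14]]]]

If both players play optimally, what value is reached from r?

-7

n1.1.1 (Blue): min(47, -28, 23, 1) = -28
n1.1.2 (Blue): min(34, -41) = -41
n1.1.3 (Blue): min(32, 26) = 26
n1.1 (Red): max(-28, -41, 26) = 26
n1.2.1 (Blue): min(5, -50) = -50
n1.2.2 (Blue): min(-5, 23, 37) = -5
n1.2.3 (Blue): min(-1, -26) = -26
n1.2 (Red): max(-50, -5, -26) = -5
n1.3.1 (Blue): min(10, -48) = -48
n1.3.2 (Blue): min(-5, 25, 29, -47) = -47
n1.3 (Red): max(-48, -47) = -47
n1.4.1 (Blue): min(-25, 29, 21) = -25
n1.4.2 (Blue): min(-38, 29) = -38
n1.4 (Red): max(-25, -38) = -25
n1 (Blue): min(26, -5, -47, -25) = -47
n2.1.1 (Blue): min(-24, 34, -46, 1) = -46
n2.1.2 (Blue): min(49, 48, 7, 26) = 7
n2.1.3 (Blue): min(6, -14) = -14
n2.1.4 (Blue): min(11, -11, -42, -9) = -42
n2.1 (Red): max(-46, 7, -14, -42) = 7
n2.2.1 (Blue): min(-39, -18) = -39
n2.2.2 (Blue): min(-7, 44, 31, 14) = -7
n2.2 (Red): max(-39, -7) = -7
n2 (Blue): min(7, -7) = -7
r (Red): max(-47, -7) = -7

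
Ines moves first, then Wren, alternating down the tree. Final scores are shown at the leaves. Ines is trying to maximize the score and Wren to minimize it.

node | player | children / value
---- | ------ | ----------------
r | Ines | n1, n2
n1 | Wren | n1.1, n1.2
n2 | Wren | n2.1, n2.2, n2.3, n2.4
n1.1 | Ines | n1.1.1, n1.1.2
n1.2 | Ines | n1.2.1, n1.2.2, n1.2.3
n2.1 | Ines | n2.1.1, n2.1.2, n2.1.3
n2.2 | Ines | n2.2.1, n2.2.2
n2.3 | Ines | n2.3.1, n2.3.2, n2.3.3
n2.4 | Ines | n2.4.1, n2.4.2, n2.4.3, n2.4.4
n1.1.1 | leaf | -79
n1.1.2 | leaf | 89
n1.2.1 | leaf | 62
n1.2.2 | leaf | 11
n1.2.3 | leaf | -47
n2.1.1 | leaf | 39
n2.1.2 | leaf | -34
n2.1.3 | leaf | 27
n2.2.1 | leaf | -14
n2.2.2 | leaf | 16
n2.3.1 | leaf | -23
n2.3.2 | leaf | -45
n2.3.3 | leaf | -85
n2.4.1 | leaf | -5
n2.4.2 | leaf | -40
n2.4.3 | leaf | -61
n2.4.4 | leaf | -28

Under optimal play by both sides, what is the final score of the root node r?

n1.1 (Ines): max(-79, 89) = 89
n1.2 (Ines): max(62, 11, -47) = 62
n1 (Wren): min(89, 62) = 62
n2.1 (Ines): max(39, -34, 27) = 39
n2.2 (Ines): max(-14, 16) = 16
n2.3 (Ines): max(-23, -45, -85) = -23
n2.4 (Ines): max(-5, -40, -61, -28) = -5
n2 (Wren): min(39, 16, -23, -5) = -23
r (Ines): max(62, -23) = 62

62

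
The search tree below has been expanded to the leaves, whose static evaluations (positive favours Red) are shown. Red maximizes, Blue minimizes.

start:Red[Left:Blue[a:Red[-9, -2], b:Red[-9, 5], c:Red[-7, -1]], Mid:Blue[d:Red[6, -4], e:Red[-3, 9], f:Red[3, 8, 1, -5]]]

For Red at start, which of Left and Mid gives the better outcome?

Mid

a (Red): max(-9, -2) = -2
b (Red): max(-9, 5) = 5
c (Red): max(-7, -1) = -1
Left (Blue): min(-2, 5, -1) = -2
d (Red): max(6, -4) = 6
e (Red): max(-3, 9) = 9
f (Red): max(3, 8, 1, -5) = 8
Mid (Blue): min(6, 9, 8) = 6
Red prefers the higher value; Left=-2, Mid=6. Mid is better since 6 > -2.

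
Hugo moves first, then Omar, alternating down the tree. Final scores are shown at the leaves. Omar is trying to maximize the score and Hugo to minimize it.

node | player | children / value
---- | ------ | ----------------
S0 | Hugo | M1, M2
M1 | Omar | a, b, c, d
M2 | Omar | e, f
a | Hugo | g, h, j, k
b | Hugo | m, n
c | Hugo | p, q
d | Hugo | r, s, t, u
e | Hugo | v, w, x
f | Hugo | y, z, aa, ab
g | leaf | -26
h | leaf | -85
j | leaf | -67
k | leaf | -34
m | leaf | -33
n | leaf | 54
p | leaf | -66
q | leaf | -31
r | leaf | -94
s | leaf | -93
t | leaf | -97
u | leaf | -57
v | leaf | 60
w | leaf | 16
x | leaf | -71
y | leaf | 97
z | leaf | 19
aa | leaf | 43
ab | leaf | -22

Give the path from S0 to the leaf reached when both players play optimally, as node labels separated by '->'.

a (Hugo): min(-26, -85, -67, -34) = -85
b (Hugo): min(-33, 54) = -33
c (Hugo): min(-66, -31) = -66
d (Hugo): min(-94, -93, -97, -57) = -97
M1 (Omar): max(-85, -33, -66, -97) = -33
e (Hugo): min(60, 16, -71) = -71
f (Hugo): min(97, 19, 43, -22) = -22
M2 (Omar): max(-71, -22) = -22
S0 (Hugo): min(-33, -22) = -33
At S0, Hugo picks M1 (lowest: -33).
At M1, Omar picks b (highest: -33).
At b, Hugo picks m (lowest: -33).
Terminal value -33.

S0 -> M1 -> b -> m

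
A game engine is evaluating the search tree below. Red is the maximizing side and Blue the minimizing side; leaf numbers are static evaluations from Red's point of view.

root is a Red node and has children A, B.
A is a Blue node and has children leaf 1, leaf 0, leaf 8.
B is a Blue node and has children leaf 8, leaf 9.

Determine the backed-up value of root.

A (Blue): min(1, 0, 8) = 0
B (Blue): min(8, 9) = 8
root (Red): max(0, 8) = 8

8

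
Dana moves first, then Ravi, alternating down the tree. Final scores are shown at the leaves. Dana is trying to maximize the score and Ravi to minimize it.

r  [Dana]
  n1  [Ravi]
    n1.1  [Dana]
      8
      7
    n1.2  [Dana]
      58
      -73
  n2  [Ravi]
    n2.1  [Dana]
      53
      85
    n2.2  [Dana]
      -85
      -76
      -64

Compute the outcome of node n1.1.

8

n1.1 (Dana): max(8, 7) = 8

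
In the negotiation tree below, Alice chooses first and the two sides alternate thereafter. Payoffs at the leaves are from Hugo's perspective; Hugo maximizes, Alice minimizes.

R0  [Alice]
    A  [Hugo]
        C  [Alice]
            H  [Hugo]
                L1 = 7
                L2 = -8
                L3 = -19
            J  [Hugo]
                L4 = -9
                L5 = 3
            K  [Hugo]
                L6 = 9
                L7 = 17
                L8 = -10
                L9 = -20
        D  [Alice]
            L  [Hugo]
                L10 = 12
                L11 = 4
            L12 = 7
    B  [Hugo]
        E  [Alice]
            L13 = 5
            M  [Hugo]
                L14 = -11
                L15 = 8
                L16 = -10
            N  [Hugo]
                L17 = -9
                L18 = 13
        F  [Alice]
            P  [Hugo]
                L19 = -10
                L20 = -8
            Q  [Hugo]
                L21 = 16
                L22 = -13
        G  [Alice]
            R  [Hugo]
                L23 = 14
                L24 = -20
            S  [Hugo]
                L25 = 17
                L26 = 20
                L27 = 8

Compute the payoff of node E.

M (Hugo): max(-11, 8, -10) = 8
N (Hugo): max(-9, 13) = 13
E (Alice): min(5, 8, 13) = 5

5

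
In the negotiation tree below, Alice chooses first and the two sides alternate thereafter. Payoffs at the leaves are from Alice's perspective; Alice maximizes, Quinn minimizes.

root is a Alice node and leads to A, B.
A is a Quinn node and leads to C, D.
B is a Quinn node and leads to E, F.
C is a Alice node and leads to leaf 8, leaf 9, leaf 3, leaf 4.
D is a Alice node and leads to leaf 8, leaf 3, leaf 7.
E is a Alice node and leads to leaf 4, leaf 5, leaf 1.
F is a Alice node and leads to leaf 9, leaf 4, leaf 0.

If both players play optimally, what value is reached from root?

C (Alice): max(8, 9, 3, 4) = 9
D (Alice): max(8, 3, 7) = 8
A (Quinn): min(9, 8) = 8
E (Alice): max(4, 5, 1) = 5
F (Alice): max(9, 4, 0) = 9
B (Quinn): min(5, 9) = 5
root (Alice): max(8, 5) = 8

8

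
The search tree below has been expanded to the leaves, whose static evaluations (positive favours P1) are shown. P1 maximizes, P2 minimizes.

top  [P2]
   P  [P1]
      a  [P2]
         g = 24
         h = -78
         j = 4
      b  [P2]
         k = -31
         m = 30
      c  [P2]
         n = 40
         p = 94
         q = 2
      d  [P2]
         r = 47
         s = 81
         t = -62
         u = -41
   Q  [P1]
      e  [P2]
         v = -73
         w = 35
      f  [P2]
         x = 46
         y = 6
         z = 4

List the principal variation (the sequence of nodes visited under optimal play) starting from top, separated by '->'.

top -> P -> c -> q

a (P2): min(24, -78, 4) = -78
b (P2): min(-31, 30) = -31
c (P2): min(40, 94, 2) = 2
d (P2): min(47, 81, -62, -41) = -62
P (P1): max(-78, -31, 2, -62) = 2
e (P2): min(-73, 35) = -73
f (P2): min(46, 6, 4) = 4
Q (P1): max(-73, 4) = 4
top (P2): min(2, 4) = 2
At top, P2 picks P (lowest: 2).
At P, P1 picks c (highest: 2).
At c, P2 picks q (lowest: 2).
Terminal value 2.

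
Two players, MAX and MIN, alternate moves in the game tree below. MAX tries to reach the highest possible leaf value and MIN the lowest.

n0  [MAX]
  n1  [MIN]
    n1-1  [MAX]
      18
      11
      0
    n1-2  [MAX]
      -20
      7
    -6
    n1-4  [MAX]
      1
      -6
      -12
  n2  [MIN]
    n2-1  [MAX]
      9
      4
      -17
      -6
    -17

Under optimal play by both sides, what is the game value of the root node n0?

n1-1 (MAX): max(18, 11, 0) = 18
n1-2 (MAX): max(-20, 7) = 7
n1-4 (MAX): max(1, -6, -12) = 1
n1 (MIN): min(18, 7, -6, 1) = -6
n2-1 (MAX): max(9, 4, -17, -6) = 9
n2 (MIN): min(9, -17) = -17
n0 (MAX): max(-6, -17) = -6

-6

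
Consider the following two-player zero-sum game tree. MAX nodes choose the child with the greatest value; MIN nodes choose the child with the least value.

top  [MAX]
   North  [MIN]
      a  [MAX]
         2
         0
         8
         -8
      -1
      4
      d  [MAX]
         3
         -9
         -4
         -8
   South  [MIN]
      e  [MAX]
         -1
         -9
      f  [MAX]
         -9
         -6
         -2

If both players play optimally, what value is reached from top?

a (MAX): max(2, 0, 8, -8) = 8
d (MAX): max(3, -9, -4, -8) = 3
North (MIN): min(8, -1, 4, 3) = -1
e (MAX): max(-1, -9) = -1
f (MAX): max(-9, -6, -2) = -2
South (MIN): min(-1, -2) = -2
top (MAX): max(-1, -2) = -1

-1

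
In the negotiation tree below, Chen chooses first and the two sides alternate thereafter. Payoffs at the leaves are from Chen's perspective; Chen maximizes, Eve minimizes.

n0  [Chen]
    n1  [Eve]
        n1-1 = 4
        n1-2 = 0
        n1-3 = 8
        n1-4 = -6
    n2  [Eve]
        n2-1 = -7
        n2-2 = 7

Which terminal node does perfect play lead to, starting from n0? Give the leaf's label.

n1-4

n1 (Eve): min(4, 0, 8, -6) = -6
n2 (Eve): min(-7, 7) = -7
n0 (Chen): max(-6, -7) = -6
At n0, Chen picks n1 (highest: -6).
At n1, Eve picks n1-4 (lowest: -6).
Terminal value -6.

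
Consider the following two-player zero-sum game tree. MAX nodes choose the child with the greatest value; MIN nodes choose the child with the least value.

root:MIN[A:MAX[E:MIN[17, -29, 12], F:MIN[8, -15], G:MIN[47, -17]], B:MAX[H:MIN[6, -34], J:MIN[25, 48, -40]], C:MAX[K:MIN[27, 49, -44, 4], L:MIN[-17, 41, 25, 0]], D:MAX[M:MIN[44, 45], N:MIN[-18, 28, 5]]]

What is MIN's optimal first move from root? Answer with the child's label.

E (MIN): min(17, -29, 12) = -29
F (MIN): min(8, -15) = -15
G (MIN): min(47, -17) = -17
A (MAX): max(-29, -15, -17) = -15
H (MIN): min(6, -34) = -34
J (MIN): min(25, 48, -40) = -40
B (MAX): max(-34, -40) = -34
K (MIN): min(27, 49, -44, 4) = -44
L (MIN): min(-17, 41, 25, 0) = -17
C (MAX): max(-44, -17) = -17
M (MIN): min(44, 45) = 44
N (MIN): min(-18, 28, 5) = -18
D (MAX): max(44, -18) = 44
root (MIN): min(-15, -34, -17, 44) = -34
MIN at root wants the lowest of {A=-15, B=-34, C=-17, D=44}, so chooses B.

B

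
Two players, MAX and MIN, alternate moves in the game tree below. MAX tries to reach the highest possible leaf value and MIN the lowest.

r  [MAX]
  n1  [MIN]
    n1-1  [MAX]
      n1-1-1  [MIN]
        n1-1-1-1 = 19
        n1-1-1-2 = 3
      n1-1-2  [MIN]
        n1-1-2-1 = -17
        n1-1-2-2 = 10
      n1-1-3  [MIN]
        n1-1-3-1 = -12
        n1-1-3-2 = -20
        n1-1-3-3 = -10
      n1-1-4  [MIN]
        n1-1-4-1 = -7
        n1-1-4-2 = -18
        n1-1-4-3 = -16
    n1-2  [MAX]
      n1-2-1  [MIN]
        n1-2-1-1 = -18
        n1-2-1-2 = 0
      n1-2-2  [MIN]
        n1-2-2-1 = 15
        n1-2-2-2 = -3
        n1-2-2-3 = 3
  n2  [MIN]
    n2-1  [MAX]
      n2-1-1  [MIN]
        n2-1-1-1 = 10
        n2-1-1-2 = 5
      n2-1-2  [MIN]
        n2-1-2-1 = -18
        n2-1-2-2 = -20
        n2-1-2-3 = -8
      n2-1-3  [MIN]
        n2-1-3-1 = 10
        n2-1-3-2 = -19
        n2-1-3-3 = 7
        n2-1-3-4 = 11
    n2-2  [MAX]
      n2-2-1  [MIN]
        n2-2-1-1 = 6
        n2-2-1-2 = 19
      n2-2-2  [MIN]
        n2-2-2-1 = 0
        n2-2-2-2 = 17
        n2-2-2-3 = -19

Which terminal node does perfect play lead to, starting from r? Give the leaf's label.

n1-1-1 (MIN): min(19, 3) = 3
n1-1-2 (MIN): min(-17, 10) = -17
n1-1-3 (MIN): min(-12, -20, -10) = -20
n1-1-4 (MIN): min(-7, -18, -16) = -18
n1-1 (MAX): max(3, -17, -20, -18) = 3
n1-2-1 (MIN): min(-18, 0) = -18
n1-2-2 (MIN): min(15, -3, 3) = -3
n1-2 (MAX): max(-18, -3) = -3
n1 (MIN): min(3, -3) = -3
n2-1-1 (MIN): min(10, 5) = 5
n2-1-2 (MIN): min(-18, -20, -8) = -20
n2-1-3 (MIN): min(10, -19, 7, 11) = -19
n2-1 (MAX): max(5, -20, -19) = 5
n2-2-1 (MIN): min(6, 19) = 6
n2-2-2 (MIN): min(0, 17, -19) = -19
n2-2 (MAX): max(6, -19) = 6
n2 (MIN): min(5, 6) = 5
r (MAX): max(-3, 5) = 5
At r, MAX picks n2 (highest: 5).
At n2, MIN picks n2-1 (lowest: 5).
At n2-1, MAX picks n2-1-1 (highest: 5).
At n2-1-1, MIN picks n2-1-1-2 (lowest: 5).
Terminal value 5.

n2-1-1-2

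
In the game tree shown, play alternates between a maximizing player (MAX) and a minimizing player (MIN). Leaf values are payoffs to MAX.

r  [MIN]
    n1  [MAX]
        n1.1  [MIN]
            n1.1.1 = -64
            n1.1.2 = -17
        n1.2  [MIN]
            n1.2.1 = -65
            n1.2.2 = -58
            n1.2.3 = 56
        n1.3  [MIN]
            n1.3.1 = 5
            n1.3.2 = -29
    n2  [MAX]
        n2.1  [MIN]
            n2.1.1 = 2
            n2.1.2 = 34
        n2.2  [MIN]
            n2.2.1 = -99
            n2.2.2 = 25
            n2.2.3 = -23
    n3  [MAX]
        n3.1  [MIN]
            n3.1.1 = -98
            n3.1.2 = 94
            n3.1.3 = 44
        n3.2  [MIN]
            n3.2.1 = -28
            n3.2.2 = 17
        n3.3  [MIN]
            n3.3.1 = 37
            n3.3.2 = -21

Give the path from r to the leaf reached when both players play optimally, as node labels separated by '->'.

r -> n1 -> n1.3 -> n1.3.2

n1.1 (MIN): min(-64, -17) = -64
n1.2 (MIN): min(-65, -58, 56) = -65
n1.3 (MIN): min(5, -29) = -29
n1 (MAX): max(-64, -65, -29) = -29
n2.1 (MIN): min(2, 34) = 2
n2.2 (MIN): min(-99, 25, -23) = -99
n2 (MAX): max(2, -99) = 2
n3.1 (MIN): min(-98, 94, 44) = -98
n3.2 (MIN): min(-28, 17) = -28
n3.3 (MIN): min(37, -21) = -21
n3 (MAX): max(-98, -28, -21) = -21
r (MIN): min(-29, 2, -21) = -29
At r, MIN picks n1 (lowest: -29).
At n1, MAX picks n1.3 (highest: -29).
At n1.3, MIN picks n1.3.2 (lowest: -29).
Terminal value -29.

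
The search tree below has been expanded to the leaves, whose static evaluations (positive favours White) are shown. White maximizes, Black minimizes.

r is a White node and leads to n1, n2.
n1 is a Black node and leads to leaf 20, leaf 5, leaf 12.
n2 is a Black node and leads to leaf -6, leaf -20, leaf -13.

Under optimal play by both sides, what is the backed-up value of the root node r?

n1 (Black): min(20, 5, 12) = 5
n2 (Black): min(-6, -20, -13) = -20
r (White): max(5, -20) = 5

5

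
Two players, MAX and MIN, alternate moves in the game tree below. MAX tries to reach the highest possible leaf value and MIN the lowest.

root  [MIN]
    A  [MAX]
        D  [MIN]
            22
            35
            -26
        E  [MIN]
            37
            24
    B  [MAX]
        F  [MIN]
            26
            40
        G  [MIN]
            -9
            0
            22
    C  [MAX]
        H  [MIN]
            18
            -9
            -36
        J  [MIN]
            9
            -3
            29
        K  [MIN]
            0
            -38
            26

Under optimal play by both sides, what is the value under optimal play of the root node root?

D (MIN): min(22, 35, -26) = -26
E (MIN): min(37, 24) = 24
A (MAX): max(-26, 24) = 24
F (MIN): min(26, 40) = 26
G (MIN): min(-9, 0, 22) = -9
B (MAX): max(26, -9) = 26
H (MIN): min(18, -9, -36) = -36
J (MIN): min(9, -3, 29) = -3
K (MIN): min(0, -38, 26) = -38
C (MAX): max(-36, -3, -38) = -3
root (MIN): min(24, 26, -3) = -3

-3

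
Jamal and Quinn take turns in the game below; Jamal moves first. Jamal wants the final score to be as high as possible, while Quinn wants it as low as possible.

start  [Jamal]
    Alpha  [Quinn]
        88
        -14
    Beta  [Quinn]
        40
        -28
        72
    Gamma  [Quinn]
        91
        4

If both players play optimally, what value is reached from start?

4

Alpha (Quinn): min(88, -14) = -14
Beta (Quinn): min(40, -28, 72) = -28
Gamma (Quinn): min(91, 4) = 4
start (Jamal): max(-14, -28, 4) = 4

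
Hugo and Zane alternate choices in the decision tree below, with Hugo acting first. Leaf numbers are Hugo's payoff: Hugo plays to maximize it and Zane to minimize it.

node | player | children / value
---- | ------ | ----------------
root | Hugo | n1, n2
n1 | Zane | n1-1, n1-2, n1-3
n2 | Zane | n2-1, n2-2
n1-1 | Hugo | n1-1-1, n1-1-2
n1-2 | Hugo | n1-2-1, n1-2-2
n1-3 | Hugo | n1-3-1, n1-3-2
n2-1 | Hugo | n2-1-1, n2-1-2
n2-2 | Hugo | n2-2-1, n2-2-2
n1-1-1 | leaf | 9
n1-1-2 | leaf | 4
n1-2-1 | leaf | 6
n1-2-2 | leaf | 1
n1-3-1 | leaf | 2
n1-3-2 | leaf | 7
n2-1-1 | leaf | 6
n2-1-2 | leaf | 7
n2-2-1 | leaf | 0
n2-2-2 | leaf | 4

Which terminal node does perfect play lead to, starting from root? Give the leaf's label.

n1-2-1

n1-1 (Hugo): max(9, 4) = 9
n1-2 (Hugo): max(6, 1) = 6
n1-3 (Hugo): max(2, 7) = 7
n1 (Zane): min(9, 6, 7) = 6
n2-1 (Hugo): max(6, 7) = 7
n2-2 (Hugo): max(0, 4) = 4
n2 (Zane): min(7, 4) = 4
root (Hugo): max(6, 4) = 6
At root, Hugo picks n1 (highest: 6).
At n1, Zane picks n1-2 (lowest: 6).
At n1-2, Hugo picks n1-2-1 (highest: 6).
Terminal value 6.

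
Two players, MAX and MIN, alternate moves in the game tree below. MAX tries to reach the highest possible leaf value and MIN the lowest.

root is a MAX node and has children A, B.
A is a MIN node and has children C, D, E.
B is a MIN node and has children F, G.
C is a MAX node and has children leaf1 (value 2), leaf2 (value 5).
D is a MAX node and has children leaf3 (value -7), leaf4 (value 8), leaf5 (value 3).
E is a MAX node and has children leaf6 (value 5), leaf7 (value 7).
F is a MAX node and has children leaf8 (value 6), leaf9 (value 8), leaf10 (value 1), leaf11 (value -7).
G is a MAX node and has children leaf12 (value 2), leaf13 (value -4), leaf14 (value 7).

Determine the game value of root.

7

C (MAX): max(2, 5) = 5
D (MAX): max(-7, 8, 3) = 8
E (MAX): max(5, 7) = 7
A (MIN): min(5, 8, 7) = 5
F (MAX): max(6, 8, 1, -7) = 8
G (MAX): max(2, -4, 7) = 7
B (MIN): min(8, 7) = 7
root (MAX): max(5, 7) = 7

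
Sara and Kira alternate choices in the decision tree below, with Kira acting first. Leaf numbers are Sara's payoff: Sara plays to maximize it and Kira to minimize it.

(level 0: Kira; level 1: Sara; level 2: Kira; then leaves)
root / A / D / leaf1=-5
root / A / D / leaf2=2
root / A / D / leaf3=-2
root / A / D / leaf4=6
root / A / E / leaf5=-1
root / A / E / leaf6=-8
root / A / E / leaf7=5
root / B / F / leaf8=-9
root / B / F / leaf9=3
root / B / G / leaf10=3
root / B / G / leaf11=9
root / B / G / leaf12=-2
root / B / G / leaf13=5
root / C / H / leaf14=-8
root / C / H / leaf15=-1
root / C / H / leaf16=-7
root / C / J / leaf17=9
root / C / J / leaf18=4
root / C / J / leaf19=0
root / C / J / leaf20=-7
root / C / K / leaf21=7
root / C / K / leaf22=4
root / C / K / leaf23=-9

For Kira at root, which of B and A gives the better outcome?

F (Kira): min(-9, 3) = -9
G (Kira): min(3, 9, -2, 5) = -2
B (Sara): max(-9, -2) = -2
D (Kira): min(-5, 2, -2, 6) = -5
E (Kira): min(-1, -8, 5) = -8
A (Sara): max(-5, -8) = -5
Kira prefers the lower value; B=-2, A=-5. A is better since -5 < -2.

A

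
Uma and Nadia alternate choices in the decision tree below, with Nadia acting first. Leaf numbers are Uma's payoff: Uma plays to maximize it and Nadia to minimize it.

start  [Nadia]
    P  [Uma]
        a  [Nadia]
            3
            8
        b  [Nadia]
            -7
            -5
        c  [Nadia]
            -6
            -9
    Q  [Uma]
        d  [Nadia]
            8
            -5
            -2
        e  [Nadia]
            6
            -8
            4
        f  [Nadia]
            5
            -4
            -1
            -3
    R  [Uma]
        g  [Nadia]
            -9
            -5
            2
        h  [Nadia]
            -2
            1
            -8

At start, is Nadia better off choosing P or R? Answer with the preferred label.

R

a (Nadia): min(3, 8) = 3
b (Nadia): min(-7, -5) = -7
c (Nadia): min(-6, -9) = -9
P (Uma): max(3, -7, -9) = 3
g (Nadia): min(-9, -5, 2) = -9
h (Nadia): min(-2, 1, -8) = -8
R (Uma): max(-9, -8) = -8
Nadia prefers the lower value; P=3, R=-8. R is better since -8 < 3.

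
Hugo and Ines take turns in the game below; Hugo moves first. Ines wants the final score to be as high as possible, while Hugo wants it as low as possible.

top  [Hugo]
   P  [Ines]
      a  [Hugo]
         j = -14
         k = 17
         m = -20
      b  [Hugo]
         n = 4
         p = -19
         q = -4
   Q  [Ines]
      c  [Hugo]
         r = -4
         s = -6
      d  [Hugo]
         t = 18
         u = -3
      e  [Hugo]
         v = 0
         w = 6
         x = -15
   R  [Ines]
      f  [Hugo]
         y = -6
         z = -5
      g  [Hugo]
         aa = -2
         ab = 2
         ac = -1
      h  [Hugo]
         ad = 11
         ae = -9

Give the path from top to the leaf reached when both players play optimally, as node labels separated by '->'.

top -> P -> b -> p

a (Hugo): min(-14, 17, -20) = -20
b (Hugo): min(4, -19, -4) = -19
P (Ines): max(-20, -19) = -19
c (Hugo): min(-4, -6) = -6
d (Hugo): min(18, -3) = -3
e (Hugo): min(0, 6, -15) = -15
Q (Ines): max(-6, -3, -15) = -3
f (Hugo): min(-6, -5) = -6
g (Hugo): min(-2, 2, -1) = -2
h (Hugo): min(11, -9) = -9
R (Ines): max(-6, -2, -9) = -2
top (Hugo): min(-19, -3, -2) = -19
At top, Hugo picks P (lowest: -19).
At P, Ines picks b (highest: -19).
At b, Hugo picks p (lowest: -19).
Terminal value -19.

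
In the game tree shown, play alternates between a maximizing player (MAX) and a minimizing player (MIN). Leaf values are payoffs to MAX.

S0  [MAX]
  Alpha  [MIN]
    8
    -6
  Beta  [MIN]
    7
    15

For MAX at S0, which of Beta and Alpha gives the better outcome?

Beta

Beta (MIN): min(7, 15) = 7
Alpha (MIN): min(8, -6) = -6
MAX prefers the higher value; Beta=7, Alpha=-6. Beta is better since 7 > -6.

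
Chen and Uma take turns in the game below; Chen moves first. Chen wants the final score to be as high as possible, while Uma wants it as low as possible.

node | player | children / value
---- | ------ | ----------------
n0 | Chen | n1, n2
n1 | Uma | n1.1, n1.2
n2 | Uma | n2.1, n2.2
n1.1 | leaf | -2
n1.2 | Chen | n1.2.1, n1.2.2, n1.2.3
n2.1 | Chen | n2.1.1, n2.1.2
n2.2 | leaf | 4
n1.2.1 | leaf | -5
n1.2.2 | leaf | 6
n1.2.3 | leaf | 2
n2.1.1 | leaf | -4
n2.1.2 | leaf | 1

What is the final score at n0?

n1.2 (Chen): max(-5, 6, 2) = 6
n1 (Uma): min(-2, 6) = -2
n2.1 (Chen): max(-4, 1) = 1
n2 (Uma): min(1, 4) = 1
n0 (Chen): max(-2, 1) = 1

1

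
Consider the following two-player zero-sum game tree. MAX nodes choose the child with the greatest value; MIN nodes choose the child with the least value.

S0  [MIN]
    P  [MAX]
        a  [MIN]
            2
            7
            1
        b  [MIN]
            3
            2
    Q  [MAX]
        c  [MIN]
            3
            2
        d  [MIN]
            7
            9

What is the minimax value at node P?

2

a (MIN): min(2, 7, 1) = 1
b (MIN): min(3, 2) = 2
P (MAX): max(1, 2) = 2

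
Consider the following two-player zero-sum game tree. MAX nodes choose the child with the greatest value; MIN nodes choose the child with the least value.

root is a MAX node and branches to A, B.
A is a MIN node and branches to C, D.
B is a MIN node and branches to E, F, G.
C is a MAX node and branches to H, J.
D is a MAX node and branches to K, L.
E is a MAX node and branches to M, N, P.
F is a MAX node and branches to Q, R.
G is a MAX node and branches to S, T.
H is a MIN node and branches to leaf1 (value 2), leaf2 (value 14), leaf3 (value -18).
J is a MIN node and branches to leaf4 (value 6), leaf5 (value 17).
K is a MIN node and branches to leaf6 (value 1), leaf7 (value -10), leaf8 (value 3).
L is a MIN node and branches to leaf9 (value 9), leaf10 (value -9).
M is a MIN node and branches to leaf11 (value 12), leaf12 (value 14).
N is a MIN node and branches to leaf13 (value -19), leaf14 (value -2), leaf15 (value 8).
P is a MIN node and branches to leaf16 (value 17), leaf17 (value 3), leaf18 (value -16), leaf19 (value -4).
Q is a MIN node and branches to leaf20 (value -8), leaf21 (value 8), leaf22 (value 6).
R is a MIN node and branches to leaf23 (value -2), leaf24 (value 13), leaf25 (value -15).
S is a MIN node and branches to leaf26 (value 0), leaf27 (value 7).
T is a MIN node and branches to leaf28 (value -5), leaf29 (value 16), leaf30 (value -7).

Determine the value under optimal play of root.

H (MIN): min(2, 14, -18) = -18
J (MIN): min(6, 17) = 6
C (MAX): max(-18, 6) = 6
K (MIN): min(1, -10, 3) = -10
L (MIN): min(9, -9) = -9
D (MAX): max(-10, -9) = -9
A (MIN): min(6, -9) = -9
M (MIN): min(12, 14) = 12
N (MIN): min(-19, -2, 8) = -19
P (MIN): min(17, 3, -16, -4) = -16
E (MAX): max(12, -19, -16) = 12
Q (MIN): min(-8, 8, 6) = -8
R (MIN): min(-2, 13, -15) = -15
F (MAX): max(-8, -15) = -8
S (MIN): min(0, 7) = 0
T (MIN): min(-5, 16, -7) = -7
G (MAX): max(0, -7) = 0
B (MIN): min(12, -8, 0) = -8
root (MAX): max(-9, -8) = -8

-8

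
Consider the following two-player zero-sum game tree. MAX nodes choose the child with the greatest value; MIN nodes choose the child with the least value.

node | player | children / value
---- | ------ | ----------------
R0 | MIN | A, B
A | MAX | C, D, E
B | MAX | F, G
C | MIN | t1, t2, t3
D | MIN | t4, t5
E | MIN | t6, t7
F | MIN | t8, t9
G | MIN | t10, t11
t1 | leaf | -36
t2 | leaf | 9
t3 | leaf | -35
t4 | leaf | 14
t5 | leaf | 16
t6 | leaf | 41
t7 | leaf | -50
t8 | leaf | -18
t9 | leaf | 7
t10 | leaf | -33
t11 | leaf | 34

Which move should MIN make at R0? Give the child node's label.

B

C (MIN): min(-36, 9, -35) = -36
D (MIN): min(14, 16) = 14
E (MIN): min(41, -50) = -50
A (MAX): max(-36, 14, -50) = 14
F (MIN): min(-18, 7) = -18
G (MIN): min(-33, 34) = -33
B (MAX): max(-18, -33) = -18
R0 (MIN): min(14, -18) = -18
MIN at R0 wants the lowest of {A=14, B=-18}, so chooses B.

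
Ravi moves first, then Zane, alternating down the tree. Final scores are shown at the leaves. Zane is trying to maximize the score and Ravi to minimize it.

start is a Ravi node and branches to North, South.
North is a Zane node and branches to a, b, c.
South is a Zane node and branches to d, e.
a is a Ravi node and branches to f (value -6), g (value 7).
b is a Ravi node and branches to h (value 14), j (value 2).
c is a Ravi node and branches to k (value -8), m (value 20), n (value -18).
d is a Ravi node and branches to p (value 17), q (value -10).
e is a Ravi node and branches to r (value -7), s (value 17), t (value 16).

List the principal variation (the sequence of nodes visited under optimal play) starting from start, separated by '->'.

start -> South -> e -> r

a (Ravi): min(-6, 7) = -6
b (Ravi): min(14, 2) = 2
c (Ravi): min(-8, 20, -18) = -18
North (Zane): max(-6, 2, -18) = 2
d (Ravi): min(17, -10) = -10
e (Ravi): min(-7, 17, 16) = -7
South (Zane): max(-10, -7) = -7
start (Ravi): min(2, -7) = -7
At start, Ravi picks South (lowest: -7).
At South, Zane picks e (highest: -7).
At e, Ravi picks r (lowest: -7).
Terminal value -7.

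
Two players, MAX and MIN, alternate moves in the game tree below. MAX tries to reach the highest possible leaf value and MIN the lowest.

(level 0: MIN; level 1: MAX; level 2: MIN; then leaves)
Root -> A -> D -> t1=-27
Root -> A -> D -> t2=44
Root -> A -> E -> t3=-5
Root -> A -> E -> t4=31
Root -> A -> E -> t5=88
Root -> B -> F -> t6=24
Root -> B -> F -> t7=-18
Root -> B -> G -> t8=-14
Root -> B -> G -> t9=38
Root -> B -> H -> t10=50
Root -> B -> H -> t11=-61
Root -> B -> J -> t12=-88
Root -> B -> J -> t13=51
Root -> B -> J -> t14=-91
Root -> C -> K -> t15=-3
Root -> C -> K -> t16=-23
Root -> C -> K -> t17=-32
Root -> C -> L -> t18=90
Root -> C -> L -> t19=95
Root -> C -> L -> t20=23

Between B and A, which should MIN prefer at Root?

F (MIN): min(24, -18) = -18
G (MIN): min(-14, 38) = -14
H (MIN): min(50, -61) = -61
J (MIN): min(-88, 51, -91) = -91
B (MAX): max(-18, -14, -61, -91) = -14
D (MIN): min(-27, 44) = -27
E (MIN): min(-5, 31, 88) = -5
A (MAX): max(-27, -5) = -5
MIN prefers the lower value; B=-14, A=-5. B is better since -14 < -5.

B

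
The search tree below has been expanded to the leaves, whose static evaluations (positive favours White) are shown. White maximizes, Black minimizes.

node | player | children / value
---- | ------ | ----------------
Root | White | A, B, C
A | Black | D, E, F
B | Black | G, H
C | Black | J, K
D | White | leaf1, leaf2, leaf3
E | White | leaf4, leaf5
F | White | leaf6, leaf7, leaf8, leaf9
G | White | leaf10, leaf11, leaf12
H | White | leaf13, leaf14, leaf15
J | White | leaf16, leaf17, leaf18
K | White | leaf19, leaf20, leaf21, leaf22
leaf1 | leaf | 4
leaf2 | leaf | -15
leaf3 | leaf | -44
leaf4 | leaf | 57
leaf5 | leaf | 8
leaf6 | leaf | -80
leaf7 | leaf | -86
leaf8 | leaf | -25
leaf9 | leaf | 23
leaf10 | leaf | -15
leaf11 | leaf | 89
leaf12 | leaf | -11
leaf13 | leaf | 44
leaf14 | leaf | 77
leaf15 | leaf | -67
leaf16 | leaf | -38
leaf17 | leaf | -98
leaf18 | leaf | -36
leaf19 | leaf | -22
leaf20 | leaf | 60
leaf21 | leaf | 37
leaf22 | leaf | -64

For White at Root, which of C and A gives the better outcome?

J (White): max(-38, -98, -36) = -36
K (White): max(-22, 60, 37, -64) = 60
C (Black): min(-36, 60) = -36
D (White): max(4, -15, -44) = 4
E (White): max(57, 8) = 57
F (White): max(-80, -86, -25, 23) = 23
A (Black): min(4, 57, 23) = 4
White prefers the higher value; C=-36, A=4. A is better since 4 > -36.

A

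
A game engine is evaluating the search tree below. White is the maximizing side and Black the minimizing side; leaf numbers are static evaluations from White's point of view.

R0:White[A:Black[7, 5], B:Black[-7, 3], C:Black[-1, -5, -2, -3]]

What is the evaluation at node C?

C (Black): min(-1, -5, -2, -3) = -5

-5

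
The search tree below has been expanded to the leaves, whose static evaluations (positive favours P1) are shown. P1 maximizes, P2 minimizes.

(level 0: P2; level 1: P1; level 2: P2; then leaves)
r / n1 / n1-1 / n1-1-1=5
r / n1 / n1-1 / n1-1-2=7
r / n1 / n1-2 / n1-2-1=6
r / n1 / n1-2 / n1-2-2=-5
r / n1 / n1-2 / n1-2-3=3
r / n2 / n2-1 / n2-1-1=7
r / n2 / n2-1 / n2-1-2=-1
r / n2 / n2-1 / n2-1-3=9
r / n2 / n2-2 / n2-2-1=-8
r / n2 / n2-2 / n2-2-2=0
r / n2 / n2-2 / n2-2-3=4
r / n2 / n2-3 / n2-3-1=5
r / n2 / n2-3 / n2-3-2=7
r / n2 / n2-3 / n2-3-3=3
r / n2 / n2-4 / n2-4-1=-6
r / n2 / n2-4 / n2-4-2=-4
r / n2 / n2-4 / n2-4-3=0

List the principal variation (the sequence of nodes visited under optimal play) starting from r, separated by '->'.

n1-1 (P2): min(5, 7) = 5
n1-2 (P2): min(6, -5, 3) = -5
n1 (P1): max(5, -5) = 5
n2-1 (P2): min(7, -1, 9) = -1
n2-2 (P2): min(-8, 0, 4) = -8
n2-3 (P2): min(5, 7, 3) = 3
n2-4 (P2): min(-6, -4, 0) = -6
n2 (P1): max(-1, -8, 3, -6) = 3
r (P2): min(5, 3) = 3
At r, P2 picks n2 (lowest: 3).
At n2, P1 picks n2-3 (highest: 3).
At n2-3, P2 picks n2-3-3 (lowest: 3).
Terminal value 3.

r -> n2 -> n2-3 -> n2-3-3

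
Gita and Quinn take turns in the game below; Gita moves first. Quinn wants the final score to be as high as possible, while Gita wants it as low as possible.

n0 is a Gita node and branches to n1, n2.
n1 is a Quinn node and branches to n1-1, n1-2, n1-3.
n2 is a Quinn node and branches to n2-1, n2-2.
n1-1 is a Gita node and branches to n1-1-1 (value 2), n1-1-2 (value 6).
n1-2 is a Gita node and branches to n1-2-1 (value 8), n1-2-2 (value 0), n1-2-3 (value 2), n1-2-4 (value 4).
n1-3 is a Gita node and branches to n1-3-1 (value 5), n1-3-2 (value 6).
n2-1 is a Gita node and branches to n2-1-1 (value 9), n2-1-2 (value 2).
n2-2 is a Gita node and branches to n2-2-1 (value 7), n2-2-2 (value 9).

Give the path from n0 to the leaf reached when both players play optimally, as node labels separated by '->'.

n1-1 (Gita): min(2, 6) = 2
n1-2 (Gita): min(8, 0, 2, 4) = 0
n1-3 (Gita): min(5, 6) = 5
n1 (Quinn): max(2, 0, 5) = 5
n2-1 (Gita): min(9, 2) = 2
n2-2 (Gita): min(7, 9) = 7
n2 (Quinn): max(2, 7) = 7
n0 (Gita): min(5, 7) = 5
At n0, Gita picks n1 (lowest: 5).
At n1, Quinn picks n1-3 (highest: 5).
At n1-3, Gita picks n1-3-1 (lowest: 5).
Terminal value 5.

n0 -> n1 -> n1-3 -> n1-3-1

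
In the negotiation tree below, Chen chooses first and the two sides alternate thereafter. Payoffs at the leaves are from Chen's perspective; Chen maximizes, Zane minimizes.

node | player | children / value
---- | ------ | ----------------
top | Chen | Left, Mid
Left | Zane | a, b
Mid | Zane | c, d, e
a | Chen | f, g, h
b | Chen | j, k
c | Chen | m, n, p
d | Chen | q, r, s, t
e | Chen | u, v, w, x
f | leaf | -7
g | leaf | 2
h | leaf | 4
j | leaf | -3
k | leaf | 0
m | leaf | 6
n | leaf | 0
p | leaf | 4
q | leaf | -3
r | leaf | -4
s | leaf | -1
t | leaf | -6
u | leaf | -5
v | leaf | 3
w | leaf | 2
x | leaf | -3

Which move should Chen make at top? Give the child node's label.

Left

a (Chen): max(-7, 2, 4) = 4
b (Chen): max(-3, 0) = 0
Left (Zane): min(4, 0) = 0
c (Chen): max(6, 0, 4) = 6
d (Chen): max(-3, -4, -1, -6) = -1
e (Chen): max(-5, 3, 2, -3) = 3
Mid (Zane): min(6, -1, 3) = -1
top (Chen): max(0, -1) = 0
Chen at top wants the highest of {Left=0, Mid=-1}, so chooses Left.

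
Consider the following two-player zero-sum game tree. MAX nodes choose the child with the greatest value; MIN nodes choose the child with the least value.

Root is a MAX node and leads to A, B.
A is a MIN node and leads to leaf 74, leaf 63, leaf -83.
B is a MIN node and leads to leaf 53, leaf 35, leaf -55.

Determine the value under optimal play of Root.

A (MIN): min(74, 63, -83) = -83
B (MIN): min(53, 35, -55) = -55
Root (MAX): max(-83, -55) = -55

-55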